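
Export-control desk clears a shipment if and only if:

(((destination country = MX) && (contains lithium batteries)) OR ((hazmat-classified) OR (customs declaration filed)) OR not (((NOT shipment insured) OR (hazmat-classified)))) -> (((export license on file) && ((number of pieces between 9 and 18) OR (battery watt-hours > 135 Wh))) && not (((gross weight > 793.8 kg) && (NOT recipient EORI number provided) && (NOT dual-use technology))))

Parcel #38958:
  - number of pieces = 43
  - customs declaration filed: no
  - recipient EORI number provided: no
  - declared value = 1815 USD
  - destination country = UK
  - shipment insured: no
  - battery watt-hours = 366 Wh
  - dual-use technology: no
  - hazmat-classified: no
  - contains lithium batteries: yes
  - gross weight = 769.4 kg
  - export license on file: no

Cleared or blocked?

Atomic conditions:
  destination country = MX: UK == MX is false
  contains lithium batteries: yes → true
  hazmat-classified: no → false
  customs declaration filed: no → false
  NOT shipment insured: no → true
  export license on file: no → false
  number of pieces between 9 and 18: 43 in [9, 18] is false
  battery watt-hours > 135 Wh: 366 > 135 is true
  gross weight > 793.8 kg: 769.4 > 793.8 is false
  NOT recipient EORI number provided: no → true
  NOT dual-use technology: no → true
Combine:
[1.1] false AND true = false
[1.2] false OR false = false
[1.3.1] true OR false = true
[1.3] NOT true = false
[1] false OR false OR false = false
[2.1.2] false OR true = true
[2.1] false AND true = false
[2.2.1] false AND true AND true = false
[2.2] NOT false = true
[2] false AND true = false
[root] false → false (antecedent false ⇒ implication holds) = true
Overall: true → cleared

Cleared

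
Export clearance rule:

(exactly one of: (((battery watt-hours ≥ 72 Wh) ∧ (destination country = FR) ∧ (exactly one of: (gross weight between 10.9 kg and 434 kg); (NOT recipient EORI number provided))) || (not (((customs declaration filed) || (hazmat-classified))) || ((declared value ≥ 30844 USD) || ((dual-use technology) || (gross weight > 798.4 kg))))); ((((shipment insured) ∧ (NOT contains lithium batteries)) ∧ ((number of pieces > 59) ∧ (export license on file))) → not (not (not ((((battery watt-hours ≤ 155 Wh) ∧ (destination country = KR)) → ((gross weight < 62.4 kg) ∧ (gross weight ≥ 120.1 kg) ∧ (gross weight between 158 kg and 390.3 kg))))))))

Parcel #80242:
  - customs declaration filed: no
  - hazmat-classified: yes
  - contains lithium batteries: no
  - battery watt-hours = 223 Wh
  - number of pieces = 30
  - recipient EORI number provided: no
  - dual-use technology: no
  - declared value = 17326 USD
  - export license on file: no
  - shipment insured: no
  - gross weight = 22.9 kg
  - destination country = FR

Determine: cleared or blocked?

Atomic conditions:
  battery watt-hours ≥ 72 Wh: 223 ≥ 72 is true
  destination country = FR: FR == FR is true
  gross weight between 10.9 kg and 434 kg: 22.9 in [10.9, 434] is true
  NOT recipient EORI number provided: no → true
  customs declaration filed: no → false
  hazmat-classified: yes → true
  declared value ≥ 30844 USD: 17326 ≥ 30844 is false
  dual-use technology: no → false
  gross weight > 798.4 kg: 22.9 > 798.4 is false
  shipment insured: no → false
  NOT contains lithium batteries: no → true
  number of pieces > 59: 30 > 59 is false
  export license on file: no → false
  battery watt-hours ≤ 155 Wh: 223 ≤ 155 is false
  destination country = KR: FR == KR is false
  gross weight < 62.4 kg: 22.9 < 62.4 is true
  gross weight ≥ 120.1 kg: 22.9 ≥ 120.1 is false
  gross weight between 158 kg and 390.3 kg: 22.9 in [158, 390.3] is false
Combine:
[1.1.3] exactly-one(true, true) = false
[1.1] true AND true AND false = false
[1.2.1.1] false OR true = true
[1.2.1] NOT true = false
[1.2.2.2] false OR false = false
[1.2.2] false OR false = false
[1.2] false OR false = false
[1] false OR false = false
[2.1.1] false AND true = false
[2.1.2] false AND false = false
[2.1] false AND false = false
[2.2.1.1.1.1] false AND false = false
[2.2.1.1.1.2] true AND false AND false = false
[2.2.1.1.1] false → false (antecedent false ⇒ implication holds) = true
[2.2.1.1] NOT true = false
[2.2.1] NOT false = true
[2.2] NOT true = false
[2] false → false (antecedent false ⇒ implication holds) = true
[root] exactly-one(false, true) = true
Overall: true → cleared

Cleared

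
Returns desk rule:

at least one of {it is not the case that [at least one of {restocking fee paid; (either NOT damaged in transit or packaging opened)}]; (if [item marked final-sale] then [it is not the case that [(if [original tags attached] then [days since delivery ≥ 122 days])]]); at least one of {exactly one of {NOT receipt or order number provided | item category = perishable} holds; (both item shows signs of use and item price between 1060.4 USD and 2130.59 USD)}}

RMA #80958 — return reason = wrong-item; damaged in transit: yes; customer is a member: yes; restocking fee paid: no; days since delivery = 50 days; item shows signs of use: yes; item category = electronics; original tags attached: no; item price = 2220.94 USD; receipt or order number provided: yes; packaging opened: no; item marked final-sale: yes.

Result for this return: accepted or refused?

Accepted

Atomic conditions:
  restocking fee paid: no → false
  NOT damaged in transit: yes → false
  packaging opened: no → false
  item marked final-sale: yes → true
  original tags attached: no → false
  days since delivery ≥ 122 days: 50 ≥ 122 is false
  NOT receipt or order number provided: yes → false
  item category = perishable: electronics == perishable is false
  item shows signs of use: yes → true
  item price between 1060.4 USD and 2130.59 USD: 2220.94 in [1060.4, 2130.59] is false
Combine:
[1.1.2] false OR false = false
[1.1] false OR false = false
[1] NOT false = true
[2.2.1] false → false (antecedent false ⇒ implication holds) = true
[2.2] NOT true = false
[2] true → false = false
[3.1] exactly-one(false, false) = false
[3.2] true AND false = false
[3] false OR false = false
[root] true OR false OR false = true
Overall: true → accepted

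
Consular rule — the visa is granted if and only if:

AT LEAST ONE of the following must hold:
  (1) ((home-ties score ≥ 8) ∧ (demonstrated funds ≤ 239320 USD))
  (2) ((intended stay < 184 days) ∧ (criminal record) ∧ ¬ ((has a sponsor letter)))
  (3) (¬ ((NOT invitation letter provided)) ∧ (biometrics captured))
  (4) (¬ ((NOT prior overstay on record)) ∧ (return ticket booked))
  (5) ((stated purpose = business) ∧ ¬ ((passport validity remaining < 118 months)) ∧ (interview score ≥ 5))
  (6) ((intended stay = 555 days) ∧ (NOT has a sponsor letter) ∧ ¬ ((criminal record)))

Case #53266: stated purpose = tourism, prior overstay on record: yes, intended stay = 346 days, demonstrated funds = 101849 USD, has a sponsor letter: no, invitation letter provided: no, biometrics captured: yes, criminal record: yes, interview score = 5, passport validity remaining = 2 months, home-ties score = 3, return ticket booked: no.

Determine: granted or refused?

Refused

Atomic conditions:
  home-ties score ≥ 8: 3 ≥ 8 is false
  demonstrated funds ≤ 239320 USD: 101849 ≤ 239320 is true
  intended stay < 184 days: 346 < 184 is false
  criminal record: yes → true
  has a sponsor letter: no → false
  NOT invitation letter provided: no → true
  biometrics captured: yes → true
  NOT prior overstay on record: yes → false
  return ticket booked: no → false
  stated purpose = business: tourism == business is false
  passport validity remaining < 118 months: 2 < 118 is true
  interview score ≥ 5: 5 ≥ 5 is true
  intended stay = 555 days: 346 == 555 is false
  NOT has a sponsor letter: no → true
Combine:
[1] false AND true = false
[2.3] NOT false = true
[2] false AND true AND true = false
[3.1] NOT true = false
[3] false AND true = false
[4.1] NOT false = true
[4] true AND false = false
[5.2] NOT true = false
[5] false AND false AND true = false
[6.3] NOT true = false
[6] false AND true AND false = false
[root] false OR false OR false OR false OR false OR false = false
Overall: false → refused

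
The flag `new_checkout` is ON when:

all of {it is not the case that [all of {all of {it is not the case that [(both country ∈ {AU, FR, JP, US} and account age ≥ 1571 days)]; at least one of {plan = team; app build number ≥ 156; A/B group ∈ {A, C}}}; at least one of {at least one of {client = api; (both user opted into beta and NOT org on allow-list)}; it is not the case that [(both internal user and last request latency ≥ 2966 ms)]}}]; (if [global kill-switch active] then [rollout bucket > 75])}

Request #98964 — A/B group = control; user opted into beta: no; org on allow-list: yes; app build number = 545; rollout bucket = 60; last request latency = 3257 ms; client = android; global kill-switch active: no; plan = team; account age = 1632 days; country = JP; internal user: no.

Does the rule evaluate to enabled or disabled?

Enabled

Atomic conditions:
  country ∈ {AU, FR, JP, US}: JP is in the set → true
  account age ≥ 1571 days: 1632 ≥ 1571 is true
  plan = team: team == team is true
  app build number ≥ 156: 545 ≥ 156 is true
  A/B group ∈ {A, C}: control is not in the set → false
  client = api: android == api is false
  user opted into beta: no → false
  NOT org on allow-list: yes → false
  internal user: no → false
  last request latency ≥ 2966 ms: 3257 ≥ 2966 is true
  global kill-switch active: no → false
  rollout bucket > 75: 60 > 75 is false
Combine:
[1.1.1.1.1] true AND true = true
[1.1.1.1] NOT true = false
[1.1.1.2] true OR true OR false = true
[1.1.1] false AND true = false
[1.1.2.1.2] false AND false = false
[1.1.2.1] false OR false = false
[1.1.2.2.1] false AND true = false
[1.1.2.2] NOT false = true
[1.1.2] false OR true = true
[1.1] false AND true = false
[1] NOT false = true
[2] false → false (antecedent false ⇒ implication holds) = true
[root] true AND true = true
Overall: true → enabled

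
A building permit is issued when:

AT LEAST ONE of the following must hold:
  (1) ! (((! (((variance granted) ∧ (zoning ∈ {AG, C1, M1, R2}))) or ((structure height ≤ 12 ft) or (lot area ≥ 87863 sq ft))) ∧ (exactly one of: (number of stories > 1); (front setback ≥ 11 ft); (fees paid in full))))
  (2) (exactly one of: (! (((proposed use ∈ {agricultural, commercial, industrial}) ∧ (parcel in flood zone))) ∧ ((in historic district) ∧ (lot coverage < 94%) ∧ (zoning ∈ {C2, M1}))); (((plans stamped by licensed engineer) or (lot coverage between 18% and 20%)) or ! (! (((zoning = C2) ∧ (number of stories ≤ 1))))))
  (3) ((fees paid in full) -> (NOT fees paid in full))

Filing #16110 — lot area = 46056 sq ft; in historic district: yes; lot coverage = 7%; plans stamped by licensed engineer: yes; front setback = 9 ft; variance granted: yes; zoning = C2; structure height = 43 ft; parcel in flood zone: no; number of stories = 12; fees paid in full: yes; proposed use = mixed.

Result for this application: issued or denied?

Atomic conditions:
  variance granted: yes → true
  zoning ∈ {AG, C1, M1, R2}: C2 is not in the set → false
  structure height ≤ 12 ft: 43 ≤ 12 is false
  lot area ≥ 87863 sq ft: 46056 ≥ 87863 is false
  number of stories > 1: 12 > 1 is true
  front setback ≥ 11 ft: 9 ≥ 11 is false
  fees paid in full: yes → true
  proposed use ∈ {agricultural, commercial, industrial}: mixed is not in the set → false
  parcel in flood zone: no → false
  in historic district: yes → true
  lot coverage < 94%: 7 < 94 is true
  zoning ∈ {C2, M1}: C2 is in the set → true
  plans stamped by licensed engineer: yes → true
  lot coverage between 18% and 20%: 7 in [18, 20] is false
  zoning = C2: C2 == C2 is true
  number of stories ≤ 1: 12 ≤ 1 is false
  NOT fees paid in full: yes → false
Combine:
[1.1.1.1.1] true AND false = false
[1.1.1.1] NOT false = true
[1.1.1.2] false OR false = false
[1.1.1] true OR false = true
[1.1.2] exactly-one(true, false, true) = false
[1.1] true AND false = false
[1] NOT false = true
[2.1.1.1] false AND false = false
[2.1.1] NOT false = true
[2.1.2] true AND true AND true = true
[2.1] true AND true = true
[2.2.1] true OR false = true
[2.2.2.1.1] true AND false = false
[2.2.2.1] NOT false = true
[2.2.2] NOT true = false
[2.2] true OR false = true
[2] exactly-one(true, true) = false
[3] true → false = false
[root] true OR false OR false = true
Overall: true → issued

Issued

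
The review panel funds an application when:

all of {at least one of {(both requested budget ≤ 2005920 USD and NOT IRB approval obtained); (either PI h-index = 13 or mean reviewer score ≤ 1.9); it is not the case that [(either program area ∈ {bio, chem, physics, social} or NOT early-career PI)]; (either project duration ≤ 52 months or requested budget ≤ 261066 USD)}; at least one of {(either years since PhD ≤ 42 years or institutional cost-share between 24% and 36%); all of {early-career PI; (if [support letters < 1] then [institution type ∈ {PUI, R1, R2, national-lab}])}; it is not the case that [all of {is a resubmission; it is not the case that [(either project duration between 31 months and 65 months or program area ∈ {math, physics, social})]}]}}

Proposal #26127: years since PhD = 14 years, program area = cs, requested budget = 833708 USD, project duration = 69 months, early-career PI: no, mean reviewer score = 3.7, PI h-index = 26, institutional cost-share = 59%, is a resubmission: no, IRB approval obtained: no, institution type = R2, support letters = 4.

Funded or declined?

Atomic conditions:
  requested budget ≤ 2005920 USD: 833708 ≤ 2005920 is true
  NOT IRB approval obtained: no → true
  PI h-index = 13: 26 == 13 is false
  mean reviewer score ≤ 1.9: 3.7 ≤ 1.9 is false
  program area ∈ {bio, chem, physics, social}: cs is not in the set → false
  NOT early-career PI: no → true
  project duration ≤ 52 months: 69 ≤ 52 is false
  requested budget ≤ 261066 USD: 833708 ≤ 261066 is false
  years since PhD ≤ 42 years: 14 ≤ 42 is true
  institutional cost-share between 24% and 36%: 59 in [24, 36] is false
  early-career PI: no → false
  support letters < 1: 4 < 1 is false
  institution type ∈ {PUI, R1, R2, national-lab}: R2 is in the set → true
  is a resubmission: no → false
  project duration between 31 months and 65 months: 69 in [31, 65] is false
  program area ∈ {math, physics, social}: cs is not in the set → false
Combine:
[1.1] true AND true = true
[1.2] false OR false = false
[1.3.1] false OR true = true
[1.3] NOT true = false
[1.4] false OR false = false
[1] true OR false OR false OR false = true
[2.1] true OR false = true
[2.2.2] false → true (antecedent false ⇒ implication holds) = true
[2.2] false AND true = false
[2.3.1.2.1] false OR false = false
[2.3.1.2] NOT false = true
[2.3.1] false AND true = false
[2.3] NOT false = true
[2] true OR false OR true = true
[root] true AND true = true
Overall: true → funded

Funded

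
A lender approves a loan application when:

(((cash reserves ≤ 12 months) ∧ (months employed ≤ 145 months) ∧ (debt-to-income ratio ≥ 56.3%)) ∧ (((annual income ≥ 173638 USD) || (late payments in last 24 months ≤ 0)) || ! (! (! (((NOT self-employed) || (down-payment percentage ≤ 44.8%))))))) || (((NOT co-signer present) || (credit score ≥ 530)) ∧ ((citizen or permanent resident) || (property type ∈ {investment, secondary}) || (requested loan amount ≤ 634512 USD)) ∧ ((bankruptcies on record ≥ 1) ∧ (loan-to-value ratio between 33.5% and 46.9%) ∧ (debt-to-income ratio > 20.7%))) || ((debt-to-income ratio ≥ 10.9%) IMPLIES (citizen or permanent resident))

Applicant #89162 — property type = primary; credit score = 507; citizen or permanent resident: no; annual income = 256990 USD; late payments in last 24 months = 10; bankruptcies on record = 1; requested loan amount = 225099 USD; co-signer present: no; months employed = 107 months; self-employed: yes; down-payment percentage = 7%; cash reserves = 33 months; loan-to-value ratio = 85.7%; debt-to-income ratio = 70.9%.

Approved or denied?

Denied

Atomic conditions:
  cash reserves ≤ 12 months: 33 ≤ 12 is false
  months employed ≤ 145 months: 107 ≤ 145 is true
  debt-to-income ratio ≥ 56.3%: 70.9 ≥ 56.3 is true
  annual income ≥ 173638 USD: 256990 ≥ 173638 is true
  late payments in last 24 months ≤ 0: 10 ≤ 0 is false
  NOT self-employed: yes → false
  down-payment percentage ≤ 44.8%: 7 ≤ 44.8 is true
  NOT co-signer present: no → true
  credit score ≥ 530: 507 ≥ 530 is false
  citizen or permanent resident: no → false
  property type ∈ {investment, secondary}: primary is not in the set → false
  requested loan amount ≤ 634512 USD: 225099 ≤ 634512 is true
  bankruptcies on record ≥ 1: 1 ≥ 1 is true
  loan-to-value ratio between 33.5% and 46.9%: 85.7 in [33.5, 46.9] is false
  debt-to-income ratio > 20.7%: 70.9 > 20.7 is true
  debt-to-income ratio ≥ 10.9%: 70.9 ≥ 10.9 is true
Combine:
[1.1] false AND true AND true = false
[1.2.1] true OR false = true
[1.2.2.1.1.1] false OR true = true
[1.2.2.1.1] NOT true = false
[1.2.2.1] NOT false = true
[1.2.2] NOT true = false
[1.2] true OR false = true
[1] false AND true = false
[2.1] true OR false = true
[2.2] false OR false OR true = true
[2.3] true AND false AND true = false
[2] true AND true AND false = false
[3] true → false = false
[root] false OR false OR false = false
Overall: false → denied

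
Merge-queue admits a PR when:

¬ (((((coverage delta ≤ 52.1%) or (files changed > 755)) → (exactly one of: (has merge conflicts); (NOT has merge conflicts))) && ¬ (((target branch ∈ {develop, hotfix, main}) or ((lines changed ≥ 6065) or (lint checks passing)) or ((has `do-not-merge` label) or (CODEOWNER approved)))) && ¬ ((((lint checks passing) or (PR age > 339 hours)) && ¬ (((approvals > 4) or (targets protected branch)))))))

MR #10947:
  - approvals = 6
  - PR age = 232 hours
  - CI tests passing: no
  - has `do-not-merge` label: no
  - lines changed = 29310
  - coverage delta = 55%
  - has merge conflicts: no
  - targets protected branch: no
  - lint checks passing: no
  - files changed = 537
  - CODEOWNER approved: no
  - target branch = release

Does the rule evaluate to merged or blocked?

Merged

Atomic conditions:
  coverage delta ≤ 52.1%: 55 ≤ 52.1 is false
  files changed > 755: 537 > 755 is false
  has merge conflicts: no → false
  NOT has merge conflicts: no → true
  target branch ∈ {develop, hotfix, main}: release is not in the set → false
  lines changed ≥ 6065: 29310 ≥ 6065 is true
  lint checks passing: no → false
  has `do-not-merge` label: no → false
  CODEOWNER approved: no → false
  PR age > 339 hours: 232 > 339 is false
  approvals > 4: 6 > 4 is true
  targets protected branch: no → false
Combine:
[1.1.1] false OR false = false
[1.1.2] exactly-one(false, true) = true
[1.1] false → true (antecedent false ⇒ implication holds) = true
[1.2.1.2] true OR false = true
[1.2.1.3] false OR false = false
[1.2.1] false OR true OR false = true
[1.2] NOT true = false
[1.3.1.1] false OR false = false
[1.3.1.2.1] true OR false = true
[1.3.1.2] NOT true = false
[1.3.1] false AND false = false
[1.3] NOT false = true
[1] true AND false AND true = false
[root] NOT false = true
Overall: true → merged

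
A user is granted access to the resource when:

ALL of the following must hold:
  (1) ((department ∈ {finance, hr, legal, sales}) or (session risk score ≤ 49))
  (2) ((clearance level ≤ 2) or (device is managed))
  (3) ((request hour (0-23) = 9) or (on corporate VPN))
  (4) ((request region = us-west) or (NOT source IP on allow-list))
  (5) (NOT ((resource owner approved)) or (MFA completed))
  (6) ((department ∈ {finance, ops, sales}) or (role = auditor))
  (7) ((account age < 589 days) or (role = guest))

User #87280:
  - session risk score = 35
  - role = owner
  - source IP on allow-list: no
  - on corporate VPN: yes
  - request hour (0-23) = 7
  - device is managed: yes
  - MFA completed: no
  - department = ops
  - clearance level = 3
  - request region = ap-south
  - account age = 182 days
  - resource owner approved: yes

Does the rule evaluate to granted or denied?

Denied

Atomic conditions:
  department ∈ {finance, hr, legal, sales}: ops is not in the set → false
  session risk score ≤ 49: 35 ≤ 49 is true
  clearance level ≤ 2: 3 ≤ 2 is false
  device is managed: yes → true
  request hour (0-23) = 9: 7 == 9 is false
  on corporate VPN: yes → true
  request region = us-west: ap-south == us-west is false
  NOT source IP on allow-list: no → true
  resource owner approved: yes → true
  MFA completed: no → false
  department ∈ {finance, ops, sales}: ops is in the set → true
  role = auditor: owner == auditor is false
  account age < 589 days: 182 < 589 is true
  role = guest: owner == guest is false
Combine:
[1] false OR true = true
[2] false OR true = true
[3] false OR true = true
[4] false OR true = true
[5.1] NOT true = false
[5] false OR false = false
[6] true OR false = true
[7] true OR false = true
[root] true AND true AND true AND true AND false AND true AND true = false
Overall: false → denied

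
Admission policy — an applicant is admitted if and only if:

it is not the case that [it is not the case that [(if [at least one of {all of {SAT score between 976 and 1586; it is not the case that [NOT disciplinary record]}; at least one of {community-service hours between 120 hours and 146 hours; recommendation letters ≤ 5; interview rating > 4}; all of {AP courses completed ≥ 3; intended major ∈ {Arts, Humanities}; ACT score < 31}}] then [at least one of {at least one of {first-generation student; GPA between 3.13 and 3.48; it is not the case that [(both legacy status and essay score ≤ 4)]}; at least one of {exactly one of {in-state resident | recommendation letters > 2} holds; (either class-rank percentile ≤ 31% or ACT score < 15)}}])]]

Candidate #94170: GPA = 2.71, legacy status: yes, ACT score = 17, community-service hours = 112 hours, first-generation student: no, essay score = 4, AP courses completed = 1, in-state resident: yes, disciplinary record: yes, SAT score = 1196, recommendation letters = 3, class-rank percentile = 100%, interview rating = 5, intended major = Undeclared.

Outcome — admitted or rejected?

Rejected

Atomic conditions:
  SAT score between 976 and 1586: 1196 in [976, 1586] is true
  NOT disciplinary record: yes → false
  community-service hours between 120 hours and 146 hours: 112 in [120, 146] is false
  recommendation letters ≤ 5: 3 ≤ 5 is true
  interview rating > 4: 5 > 4 is true
  AP courses completed ≥ 3: 1 ≥ 3 is false
  intended major ∈ {Arts, Humanities}: Undeclared is not in the set → false
  ACT score < 31: 17 < 31 is true
  first-generation student: no → false
  GPA between 3.13 and 3.48: 2.71 in [3.13, 3.48] is false
  legacy status: yes → true
  essay score ≤ 4: 4 ≤ 4 is true
  in-state resident: yes → true
  recommendation letters > 2: 3 > 2 is true
  class-rank percentile ≤ 31%: 100 ≤ 31 is false
  ACT score < 15: 17 < 15 is false
Combine:
[1.1.1.1.2] NOT false = true
[1.1.1.1] true AND true = true
[1.1.1.2] false OR true OR true = true
[1.1.1.3] false AND false AND true = false
[1.1.1] true OR true OR false = true
[1.1.2.1.3.1] true AND true = true
[1.1.2.1.3] NOT true = false
[1.1.2.1] false OR false OR false = false
[1.1.2.2.1] exactly-one(true, true) = false
[1.1.2.2.2] false OR false = false
[1.1.2.2] false OR false = false
[1.1.2] false OR false = false
[1.1] true → false = false
[1] NOT false = true
[root] NOT true = false
Overall: false → rejected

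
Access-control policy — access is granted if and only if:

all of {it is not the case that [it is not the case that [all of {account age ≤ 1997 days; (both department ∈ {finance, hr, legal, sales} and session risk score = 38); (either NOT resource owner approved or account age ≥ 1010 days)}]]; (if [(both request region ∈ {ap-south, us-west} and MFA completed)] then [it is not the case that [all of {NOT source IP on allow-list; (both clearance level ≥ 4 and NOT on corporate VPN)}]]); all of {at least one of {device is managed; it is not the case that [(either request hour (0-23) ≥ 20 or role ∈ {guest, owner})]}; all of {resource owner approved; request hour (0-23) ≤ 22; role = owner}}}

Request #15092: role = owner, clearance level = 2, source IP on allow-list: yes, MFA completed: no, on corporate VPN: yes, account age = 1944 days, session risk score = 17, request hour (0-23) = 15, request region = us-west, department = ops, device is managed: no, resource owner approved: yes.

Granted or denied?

Atomic conditions:
  account age ≤ 1997 days: 1944 ≤ 1997 is true
  department ∈ {finance, hr, legal, sales}: ops is not in the set → false
  session risk score = 38: 17 == 38 is false
  NOT resource owner approved: yes → false
  account age ≥ 1010 days: 1944 ≥ 1010 is true
  request region ∈ {ap-south, us-west}: us-west is in the set → true
  MFA completed: no → false
  NOT source IP on allow-list: yes → false
  clearance level ≥ 4: 2 ≥ 4 is false
  NOT on corporate VPN: yes → false
  device is managed: no → false
  request hour (0-23) ≥ 20: 15 ≥ 20 is false
  role ∈ {guest, owner}: owner is in the set → true
  resource owner approved: yes → true
  request hour (0-23) ≤ 22: 15 ≤ 22 is true
  role = owner: owner == owner is true
Combine:
[1.1.1.2] false AND false = false
[1.1.1.3] false OR true = true
[1.1.1] true AND false AND true = false
[1.1] NOT false = true
[1] NOT true = false
[2.1] true AND false = false
[2.2.1.2] false AND false = false
[2.2.1] false AND false = false
[2.2] NOT false = true
[2] false → true (antecedent false ⇒ implication holds) = true
[3.1.2.1] false OR true = true
[3.1.2] NOT true = false
[3.1] false OR false = false
[3.2] true AND true AND true = true
[3] false AND true = false
[root] false AND true AND false = false
Overall: false → denied

Denied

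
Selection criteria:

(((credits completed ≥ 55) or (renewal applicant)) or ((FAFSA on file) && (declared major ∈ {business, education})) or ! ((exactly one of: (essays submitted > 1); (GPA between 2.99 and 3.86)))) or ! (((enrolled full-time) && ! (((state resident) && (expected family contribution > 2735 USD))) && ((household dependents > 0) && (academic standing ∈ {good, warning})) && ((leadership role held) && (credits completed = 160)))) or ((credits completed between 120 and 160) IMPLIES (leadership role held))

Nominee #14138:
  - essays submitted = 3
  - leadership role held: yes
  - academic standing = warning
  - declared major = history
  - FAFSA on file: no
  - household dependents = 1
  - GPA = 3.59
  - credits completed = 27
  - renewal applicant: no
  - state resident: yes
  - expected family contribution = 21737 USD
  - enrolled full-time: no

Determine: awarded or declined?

Awarded

Atomic conditions:
  credits completed ≥ 55: 27 ≥ 55 is false
  renewal applicant: no → false
  FAFSA on file: no → false
  declared major ∈ {business, education}: history is not in the set → false
  essays submitted > 1: 3 > 1 is true
  GPA between 2.99 and 3.86: 3.59 in [2.99, 3.86] is true
  enrolled full-time: no → false
  state resident: yes → true
  expected family contribution > 2735 USD: 21737 > 2735 is true
  household dependents > 0: 1 > 0 is true
  academic standing ∈ {good, warning}: warning is in the set → true
  leadership role held: yes → true
  credits completed = 160: 27 == 160 is false
  credits completed between 120 and 160: 27 in [120, 160] is false
Combine:
[1.1] false OR false = false
[1.2] false AND false = false
[1.3.1] exactly-one(true, true) = false
[1.3] NOT false = true
[1] false OR false OR true = true
[2.1.2.1] true AND true = true
[2.1.2] NOT true = false
[2.1.3] true AND true = true
[2.1.4] true AND false = false
[2.1] false AND false AND true AND false = false
[2] NOT false = true
[3] false → true (antecedent false ⇒ implication holds) = true
[root] true OR true OR true = true
Overall: true → awarded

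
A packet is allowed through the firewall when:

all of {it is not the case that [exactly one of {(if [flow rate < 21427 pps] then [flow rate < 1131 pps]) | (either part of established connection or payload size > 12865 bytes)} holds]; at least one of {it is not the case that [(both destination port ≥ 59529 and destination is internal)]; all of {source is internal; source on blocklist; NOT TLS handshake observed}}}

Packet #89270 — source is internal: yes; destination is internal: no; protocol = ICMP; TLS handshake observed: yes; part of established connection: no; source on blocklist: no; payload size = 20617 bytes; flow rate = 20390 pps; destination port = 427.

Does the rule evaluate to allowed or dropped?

Atomic conditions:
  flow rate < 21427 pps: 20390 < 21427 is true
  flow rate < 1131 pps: 20390 < 1131 is false
  part of established connection: no → false
  payload size > 12865 bytes: 20617 > 12865 is true
  destination port ≥ 59529: 427 ≥ 59529 is false
  destination is internal: no → false
  source is internal: yes → true
  source on blocklist: no → false
  NOT TLS handshake observed: yes → false
Combine:
[1.1.1] true → false = false
[1.1.2] false OR true = true
[1.1] exactly-one(false, true) = true
[1] NOT true = false
[2.1.1] false AND false = false
[2.1] NOT false = true
[2.2] true AND false AND false = false
[2] true OR false = true
[root] false AND true = false
Overall: false → dropped

Dropped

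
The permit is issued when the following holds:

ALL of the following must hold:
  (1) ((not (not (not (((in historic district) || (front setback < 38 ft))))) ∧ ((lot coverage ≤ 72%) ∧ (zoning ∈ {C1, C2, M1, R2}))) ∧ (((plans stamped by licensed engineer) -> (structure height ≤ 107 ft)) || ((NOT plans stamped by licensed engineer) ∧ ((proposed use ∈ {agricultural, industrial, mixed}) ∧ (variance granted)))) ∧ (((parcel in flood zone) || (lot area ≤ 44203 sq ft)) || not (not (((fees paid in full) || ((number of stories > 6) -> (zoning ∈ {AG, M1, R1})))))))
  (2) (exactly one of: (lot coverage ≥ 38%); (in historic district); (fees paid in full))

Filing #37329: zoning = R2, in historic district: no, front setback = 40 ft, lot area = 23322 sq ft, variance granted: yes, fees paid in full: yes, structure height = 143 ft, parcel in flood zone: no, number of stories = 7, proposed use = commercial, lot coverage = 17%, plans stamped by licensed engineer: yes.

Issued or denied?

Atomic conditions:
  in historic district: no → false
  front setback < 38 ft: 40 < 38 is false
  lot coverage ≤ 72%: 17 ≤ 72 is true
  zoning ∈ {C1, C2, M1, R2}: R2 is in the set → true
  plans stamped by licensed engineer: yes → true
  structure height ≤ 107 ft: 143 ≤ 107 is false
  NOT plans stamped by licensed engineer: yes → false
  proposed use ∈ {agricultural, industrial, mixed}: commercial is not in the set → false
  variance granted: yes → true
  parcel in flood zone: no → false
  lot area ≤ 44203 sq ft: 23322 ≤ 44203 is true
  fees paid in full: yes → true
  number of stories > 6: 7 > 6 is true
  zoning ∈ {AG, M1, R1}: R2 is not in the set → false
  lot coverage ≥ 38%: 17 ≥ 38 is false
Combine:
[1.1.1.1.1.1] false OR false = false
[1.1.1.1.1] NOT false = true
[1.1.1.1] NOT true = false
[1.1.1] NOT false = true
[1.1.2] true AND true = true
[1.1] true AND true = true
[1.2.1] true → false = false
[1.2.2.2] false AND true = false
[1.2.2] false AND false = false
[1.2] false OR false = false
[1.3.1] false OR true = true
[1.3.2.1.1.2] true → false = false
[1.3.2.1.1] true OR false = true
[1.3.2.1] NOT true = false
[1.3.2] NOT false = true
[1.3] true OR true = true
[1] true AND false AND true = false
[2] exactly-one(false, false, true) = true
[root] false AND true = false
Overall: false → denied

Denied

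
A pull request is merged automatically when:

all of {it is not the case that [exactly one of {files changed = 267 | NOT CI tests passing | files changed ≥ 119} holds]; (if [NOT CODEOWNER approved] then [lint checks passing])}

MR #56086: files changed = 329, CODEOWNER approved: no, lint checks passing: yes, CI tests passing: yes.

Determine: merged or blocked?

Blocked

Atomic conditions:
  files changed = 267: 329 == 267 is false
  NOT CI tests passing: yes → false
  files changed ≥ 119: 329 ≥ 119 is true
  NOT CODEOWNER approved: no → true
  lint checks passing: yes → true
Combine:
[1.1] exactly-one(false, false, true) = true
[1] NOT true = false
[2] true → true = true
[root] false AND true = false
Overall: false → blocked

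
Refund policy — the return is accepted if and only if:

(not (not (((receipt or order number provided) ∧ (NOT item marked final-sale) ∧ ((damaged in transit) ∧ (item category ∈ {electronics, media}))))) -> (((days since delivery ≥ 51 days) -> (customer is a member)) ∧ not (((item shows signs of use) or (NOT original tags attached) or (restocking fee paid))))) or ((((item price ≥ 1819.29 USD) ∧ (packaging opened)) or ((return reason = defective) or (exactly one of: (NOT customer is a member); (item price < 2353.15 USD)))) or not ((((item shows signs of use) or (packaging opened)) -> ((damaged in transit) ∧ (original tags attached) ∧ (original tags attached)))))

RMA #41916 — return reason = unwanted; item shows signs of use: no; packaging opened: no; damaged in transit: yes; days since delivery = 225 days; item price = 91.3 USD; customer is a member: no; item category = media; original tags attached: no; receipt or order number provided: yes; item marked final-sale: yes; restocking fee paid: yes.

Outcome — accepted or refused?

Accepted

Atomic conditions:
  receipt or order number provided: yes → true
  NOT item marked final-sale: yes → false
  damaged in transit: yes → true
  item category ∈ {electronics, media}: media is in the set → true
  days since delivery ≥ 51 days: 225 ≥ 51 is true
  customer is a member: no → false
  item shows signs of use: no → false
  NOT original tags attached: no → true
  restocking fee paid: yes → true
  item price ≥ 1819.29 USD: 91.3 ≥ 1819.29 is false
  packaging opened: no → false
  return reason = defective: unwanted == defective is false
  NOT customer is a member: no → true
  item price < 2353.15 USD: 91.3 < 2353.15 is true
  original tags attached: no → false
Combine:
[1.1.1.1.3] true AND true = true
[1.1.1.1] true AND false AND true = false
[1.1.1] NOT false = true
[1.1] NOT true = false
[1.2.1] true → false = false
[1.2.2.1] false OR true OR true = true
[1.2.2] NOT true = false
[1.2] false AND false = false
[1] false → false (antecedent false ⇒ implication holds) = true
[2.1.1] false AND false = false
[2.1.2.2] exactly-one(true, true) = false
[2.1.2] false OR false = false
[2.1] false OR false = false
[2.2.1.1] false OR false = false
[2.2.1.2] true AND false AND false = false
[2.2.1] false → false (antecedent false ⇒ implication holds) = true
[2.2] NOT true = false
[2] false OR false = false
[root] true OR false = true
Overall: true → accepted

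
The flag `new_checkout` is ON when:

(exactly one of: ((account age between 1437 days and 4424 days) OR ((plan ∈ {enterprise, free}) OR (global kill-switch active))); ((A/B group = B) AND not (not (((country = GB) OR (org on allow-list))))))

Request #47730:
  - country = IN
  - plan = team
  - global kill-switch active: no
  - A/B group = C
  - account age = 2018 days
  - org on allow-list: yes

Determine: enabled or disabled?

Atomic conditions:
  account age between 1437 days and 4424 days: 2018 in [1437, 4424] is true
  plan ∈ {enterprise, free}: team is not in the set → false
  global kill-switch active: no → false
  A/B group = B: C == B is false
  country = GB: IN == GB is false
  org on allow-list: yes → true
Combine:
[1.2] false OR false = false
[1] true OR false = true
[2.2.1.1] false OR true = true
[2.2.1] NOT true = false
[2.2] NOT false = true
[2] false AND true = false
[root] exactly-one(true, false) = true
Overall: true → enabled

Enabled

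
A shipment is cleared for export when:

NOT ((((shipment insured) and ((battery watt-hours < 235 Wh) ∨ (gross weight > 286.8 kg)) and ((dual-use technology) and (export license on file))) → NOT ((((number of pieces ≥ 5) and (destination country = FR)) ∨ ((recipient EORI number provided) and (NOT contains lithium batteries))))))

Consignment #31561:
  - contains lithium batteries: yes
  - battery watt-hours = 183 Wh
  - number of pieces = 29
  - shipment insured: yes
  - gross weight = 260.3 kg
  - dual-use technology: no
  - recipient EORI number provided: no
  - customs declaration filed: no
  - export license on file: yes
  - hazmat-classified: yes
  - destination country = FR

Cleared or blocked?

Atomic conditions:
  shipment insured: yes → true
  battery watt-hours < 235 Wh: 183 < 235 is true
  gross weight > 286.8 kg: 260.3 > 286.8 is false
  dual-use technology: no → false
  export license on file: yes → true
  number of pieces ≥ 5: 29 ≥ 5 is true
  destination country = FR: FR == FR is true
  recipient EORI number provided: no → false
  NOT contains lithium batteries: yes → false
Combine:
[1.1.2] true OR false = true
[1.1.3] false AND true = false
[1.1] true AND true AND false = false
[1.2.1.1] true AND true = true
[1.2.1.2] false AND false = false
[1.2.1] true OR false = true
[1.2] NOT true = false
[1] false → false (antecedent false ⇒ implication holds) = true
[root] NOT true = false
Overall: false → blocked

Blocked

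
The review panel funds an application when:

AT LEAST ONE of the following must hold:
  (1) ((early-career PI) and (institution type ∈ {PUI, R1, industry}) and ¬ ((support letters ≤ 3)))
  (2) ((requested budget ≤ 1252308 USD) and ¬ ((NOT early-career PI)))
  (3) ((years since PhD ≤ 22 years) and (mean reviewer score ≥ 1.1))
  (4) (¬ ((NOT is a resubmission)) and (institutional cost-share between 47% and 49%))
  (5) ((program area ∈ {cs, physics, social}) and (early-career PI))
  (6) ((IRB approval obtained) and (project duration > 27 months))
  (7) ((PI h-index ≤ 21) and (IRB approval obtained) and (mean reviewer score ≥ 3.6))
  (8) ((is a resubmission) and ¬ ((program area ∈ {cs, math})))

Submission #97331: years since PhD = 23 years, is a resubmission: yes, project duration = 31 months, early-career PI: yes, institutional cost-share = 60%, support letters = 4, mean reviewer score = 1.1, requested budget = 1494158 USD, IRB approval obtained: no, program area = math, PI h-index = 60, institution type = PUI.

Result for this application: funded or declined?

Funded

Atomic conditions:
  early-career PI: yes → true
  institution type ∈ {PUI, R1, industry}: PUI is in the set → true
  support letters ≤ 3: 4 ≤ 3 is false
  requested budget ≤ 1252308 USD: 1494158 ≤ 1252308 is false
  NOT early-career PI: yes → false
  years since PhD ≤ 22 years: 23 ≤ 22 is false
  mean reviewer score ≥ 1.1: 1.1 ≥ 1.1 is true
  NOT is a resubmission: yes → false
  institutional cost-share between 47% and 49%: 60 in [47, 49] is false
  program area ∈ {cs, physics, social}: math is not in the set → false
  IRB approval obtained: no → false
  project duration > 27 months: 31 > 27 is true
  PI h-index ≤ 21: 60 ≤ 21 is false
  mean reviewer score ≥ 3.6: 1.1 ≥ 3.6 is false
  is a resubmission: yes → true
  program area ∈ {cs, math}: math is in the set → true
Combine:
[1.3] NOT false = true
[1] true AND true AND true = true
[2.2] NOT false = true
[2] false AND true = false
[3] false AND true = false
[4.1] NOT false = true
[4] true AND false = false
[5] false AND true = false
[6] false AND true = false
[7] false AND false AND false = false
[8.2] NOT true = false
[8] true AND false = false
[root] true OR false OR false OR false OR false OR false OR false OR false = true
Overall: true → funded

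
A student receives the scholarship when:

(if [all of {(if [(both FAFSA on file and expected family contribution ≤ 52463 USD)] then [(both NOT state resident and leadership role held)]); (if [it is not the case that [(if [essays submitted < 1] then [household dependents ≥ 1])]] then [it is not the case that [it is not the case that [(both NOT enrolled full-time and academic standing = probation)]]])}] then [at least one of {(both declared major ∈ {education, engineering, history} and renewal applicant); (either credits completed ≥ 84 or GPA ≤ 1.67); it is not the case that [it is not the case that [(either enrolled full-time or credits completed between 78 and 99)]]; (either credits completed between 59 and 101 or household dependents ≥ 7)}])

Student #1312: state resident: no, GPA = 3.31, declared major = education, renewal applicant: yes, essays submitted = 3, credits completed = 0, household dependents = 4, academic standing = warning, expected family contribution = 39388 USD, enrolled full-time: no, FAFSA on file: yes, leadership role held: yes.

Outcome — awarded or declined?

Awarded

Atomic conditions:
  FAFSA on file: yes → true
  expected family contribution ≤ 52463 USD: 39388 ≤ 52463 is true
  NOT state resident: no → true
  leadership role held: yes → true
  essays submitted < 1: 3 < 1 is false
  household dependents ≥ 1: 4 ≥ 1 is true
  NOT enrolled full-time: no → true
  academic standing = probation: warning == probation is false
  declared major ∈ {education, engineering, history}: education is in the set → true
  renewal applicant: yes → true
  credits completed ≥ 84: 0 ≥ 84 is false
  GPA ≤ 1.67: 3.31 ≤ 1.67 is false
  enrolled full-time: no → false
  credits completed between 78 and 99: 0 in [78, 99] is false
  credits completed between 59 and 101: 0 in [59, 101] is false
  household dependents ≥ 7: 4 ≥ 7 is false
Combine:
[1.1.1] true AND true = true
[1.1.2] true AND true = true
[1.1] true → true = true
[1.2.1.1] false → true (antecedent false ⇒ implication holds) = true
[1.2.1] NOT true = false
[1.2.2.1.1] true AND false = false
[1.2.2.1] NOT false = true
[1.2.2] NOT true = false
[1.2] false → false (antecedent false ⇒ implication holds) = true
[1] true AND true = true
[2.1] true AND true = true
[2.2] false OR false = false
[2.3.1.1] false OR false = false
[2.3.1] NOT false = true
[2.3] NOT true = false
[2.4] false OR false = false
[2] true OR false OR false OR false = true
[root] true → true = true
Overall: true → awarded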